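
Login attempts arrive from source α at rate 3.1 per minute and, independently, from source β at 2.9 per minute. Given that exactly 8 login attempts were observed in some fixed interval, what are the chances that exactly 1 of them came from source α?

0.0255

Given the total, each event is independently from source α with probability p = λ_α/(λ_α+λ_β) = 3.1/6 ≈ 0.5167.
So K ~ Binomial(8, 3.1/6): P(K = 1) = C(8,1) · (3.1/6)^1 · (2.9/6)^7 ≈ 0.0255.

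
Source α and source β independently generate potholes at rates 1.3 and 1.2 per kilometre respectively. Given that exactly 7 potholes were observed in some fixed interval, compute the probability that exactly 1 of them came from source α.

0.0445

Given the total, each event is independently from source α with probability p = λ_α/(λ_α+λ_β) = 1.3/2.5 = 0.5200.
So K ~ Binomial(7, 1.3/2.5): P(K = 1) = C(7,1) · (1.3/2.5)^1 · (1.2/2.5)^6 ≈ 0.0445.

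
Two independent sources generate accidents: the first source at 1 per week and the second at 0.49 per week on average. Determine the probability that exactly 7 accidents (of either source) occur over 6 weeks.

Independent Poisson processes superpose: combined rate λ = 1 + 0.49 = 1.49 per week.
Over the interval, μ = 1.49 × 6 = 8.94 (6 weeks).
P(N = 7) = e^(−8.94) · 8.94^7/7! ≈ 0.1187.

0.1187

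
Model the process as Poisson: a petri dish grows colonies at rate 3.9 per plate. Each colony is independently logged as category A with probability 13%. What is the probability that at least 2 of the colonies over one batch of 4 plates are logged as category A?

Thinning: the colonies that are logged as category A themselves form a Poisson process with rate 0.13 × 3.9 = 0.507 per plate.
Over the interval, μ = 0.507 × 4 = 2.028 (a batch of 4 plates = 4 plates).
P(N ≥ 2) = 1 − P(N ≤ 1) ≈ 0.6015.

0.6015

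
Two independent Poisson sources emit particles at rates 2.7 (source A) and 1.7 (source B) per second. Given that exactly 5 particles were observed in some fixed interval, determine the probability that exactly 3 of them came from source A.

0.3449

Given the total, each event is independently from source A with probability p = λ_A/(λ_A+λ_B) = 2.7/4.4 ≈ 0.6136.
So K ~ Binomial(5, 2.7/4.4): P(K = 3) = C(5,3) · (2.7/4.4)^3 · (1.7/4.4)^2 ≈ 0.3449.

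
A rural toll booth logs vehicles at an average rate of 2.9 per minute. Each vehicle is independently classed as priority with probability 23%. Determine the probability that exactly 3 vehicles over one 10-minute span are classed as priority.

0.0627

Thinning: the vehicles that are classed as priority themselves form a Poisson process with rate 0.23 × 2.9 = 0.667 per minute.
Over the interval, μ = 0.667 × 10 = 6.67 (a 10-minute span = 10 minutes).
P(N = 3) = e^(−6.67) · 6.67^3/3! ≈ 0.0627.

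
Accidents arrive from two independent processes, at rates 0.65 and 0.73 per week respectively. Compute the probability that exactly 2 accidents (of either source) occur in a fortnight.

0.2411

Independent Poisson processes superpose: combined rate λ = 0.65 + 0.73 = 1.38 per week.
Over the interval, μ = 1.38 × 2 = 2.76 (a fortnight = 2 weeks).
P(N = 2) = e^(−2.76) · 2.76^2/2! ≈ 0.2411.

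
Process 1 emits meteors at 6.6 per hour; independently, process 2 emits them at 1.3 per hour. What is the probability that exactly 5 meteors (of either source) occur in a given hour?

Independent Poisson processes superpose: combined rate λ = 6.6 + 1.3 = 7.9 per hour.
So μ = 7.9.
P(N = 5) = e^(−7.9) · 7.9^5/5! ≈ 0.0951.

0.0951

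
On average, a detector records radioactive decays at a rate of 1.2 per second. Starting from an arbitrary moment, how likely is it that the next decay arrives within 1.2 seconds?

0.7631

Inter-arrival times are exponential with rate λ = 1.2 per second.
P(T ≤ 1.2) = 1 − e^(−λt) = 1 − e^(−1.2 × 1.2) = 1 − e^(−1.44) ≈ 0.7631.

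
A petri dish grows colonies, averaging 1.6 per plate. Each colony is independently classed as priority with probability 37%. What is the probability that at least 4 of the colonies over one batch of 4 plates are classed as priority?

0.2146

Thinning: the colonies that are classed as priority themselves form a Poisson process with rate 0.37 × 1.6 = 0.592 per plate.
Over the interval, μ = 0.592 × 4 = 2.368 (a batch of 4 plates = 4 plates).
P(N ≥ 4) = 1 − P(N ≤ 3) ≈ 0.2146.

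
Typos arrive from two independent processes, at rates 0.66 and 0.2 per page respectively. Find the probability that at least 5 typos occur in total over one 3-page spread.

0.1198

Independent Poisson processes superpose: combined rate λ = 0.66 + 0.2 = 0.86 per page.
Over the interval, μ = 0.86 × 3 = 2.58 (a 3-page spread = 3 pages).
P(N ≥ 5) = 1 − P(N ≤ 4) ≈ 0.1198.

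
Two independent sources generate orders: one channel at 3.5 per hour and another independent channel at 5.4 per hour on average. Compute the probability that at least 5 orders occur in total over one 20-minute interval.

0.1792

Independent Poisson processes superpose: combined rate λ = 3.5 + 5.4 = 8.9 per hour.
Over the interval, μ = 8.9 × 1/3 ≈ 2.96667 (a 20-minute interval = 1/3 hours).
P(N ≥ 5) = 1 − P(N ≤ 4) ≈ 0.1792.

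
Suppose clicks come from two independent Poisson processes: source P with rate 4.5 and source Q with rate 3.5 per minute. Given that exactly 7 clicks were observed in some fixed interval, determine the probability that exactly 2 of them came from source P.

0.1065

Given the total, each event is independently from source P with probability p = λ_P/(λ_P+λ_Q) = 4.5/8 = 0.5625.
So K ~ Binomial(7, 4.5/8): P(K = 2) = C(7,2) · (4.5/8)^2 · (3.5/8)^5 ≈ 0.1065.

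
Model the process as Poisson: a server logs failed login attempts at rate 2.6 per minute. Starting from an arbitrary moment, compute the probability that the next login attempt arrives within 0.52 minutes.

Inter-arrival times are exponential with rate λ = 2.6 per minute.
P(T ≤ 0.52) = 1 − e^(−λt) = 1 − e^(−2.6 × 0.52) = 1 − e^(−1.352) ≈ 0.7413.

0.7413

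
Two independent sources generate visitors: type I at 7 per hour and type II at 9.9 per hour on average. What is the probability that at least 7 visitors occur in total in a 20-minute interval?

Independent Poisson processes superpose: combined rate λ = 7 + 9.9 = 16.9 per hour.
Over the interval, μ = 16.9 × 1/3 ≈ 5.63333 (a 20-minute interval = 1/3 hours).
P(N ≥ 7) = 1 − P(N ≤ 6) ≈ 0.3350.

0.3350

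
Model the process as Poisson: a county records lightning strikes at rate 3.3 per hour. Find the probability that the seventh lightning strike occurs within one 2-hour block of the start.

Over the interval, μ = 3.3 × 2 = 6.6 (a 2-hour block = 2 hours).
The seventh arrival falls in the interval iff at least 7 events occur there: P(S_7 ≤ t) = P(N ≥ 7) = 1 − P(N ≤ 6) ≈ 0.4892.

0.4892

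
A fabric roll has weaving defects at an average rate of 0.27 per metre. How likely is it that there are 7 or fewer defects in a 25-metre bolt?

0.6359

Over the interval, μ = 0.27 × 25 = 6.75 (a 25-metre bolt = 25 metres).
P(N ≤ 7) = Σ_{j=0}^{7} e^(−μ) μ^j/j! ≈ 0.6359.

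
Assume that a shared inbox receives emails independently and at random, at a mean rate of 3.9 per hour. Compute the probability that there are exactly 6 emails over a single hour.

With mean μ = 3.9 per hour,
P(N = 6) = e^(−μ) μ^6/6! = e^(−3.9) · 3.9^6/720 ≈ 0.0989.

0.0989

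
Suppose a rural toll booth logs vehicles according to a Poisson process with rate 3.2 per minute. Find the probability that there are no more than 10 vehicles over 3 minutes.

Over the interval, μ = 3.2 × 3 = 9.6 (3 minutes).
P(N ≤ 10) = Σ_{j=0}^{10} e^(−μ) μ^j/j! ≈ 0.6329.

0.6329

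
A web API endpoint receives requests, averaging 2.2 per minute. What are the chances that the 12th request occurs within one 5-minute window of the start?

Over the interval, μ = 2.2 × 5 = 11 (a 5-minute window = 5 minutes).
The 12th arrival falls in the interval iff at least 12 events occur there: P(S_12 ≤ t) = P(N ≥ 12) = 1 − P(N ≤ 11) ≈ 0.4207.

0.4207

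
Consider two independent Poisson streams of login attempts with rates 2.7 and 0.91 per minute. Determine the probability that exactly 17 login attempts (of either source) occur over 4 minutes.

0.0777

Independent Poisson processes superpose: combined rate λ = 2.7 + 0.91 = 3.61 per minute.
Over the interval, μ = 3.61 × 4 = 14.44 (4 minutes).
P(N = 17) = e^(−14.44) · 14.44^17/17! ≈ 0.0777.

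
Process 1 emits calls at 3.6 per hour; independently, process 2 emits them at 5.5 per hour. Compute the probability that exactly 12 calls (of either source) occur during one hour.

0.0752

Independent Poisson processes superpose: combined rate λ = 3.6 + 5.5 = 9.1 per hour.
So μ = 9.1.
P(N = 12) = e^(−9.1) · 9.1^12/12! ≈ 0.0752.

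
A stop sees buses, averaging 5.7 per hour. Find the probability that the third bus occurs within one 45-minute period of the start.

Over the interval, μ = 5.7 × 0.75 = 4.275 (a 45-minute period = 0.75 hours).
The third arrival falls in the interval iff at least 3 events occur there: P(S_3 ≤ t) = P(N ≥ 3) = 1 − P(N ≤ 2) ≈ 0.7995.

0.7995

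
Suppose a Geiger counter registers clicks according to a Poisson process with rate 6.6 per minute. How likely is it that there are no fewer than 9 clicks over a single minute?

With mean μ = 6.6 per minute,
P(N ≥ 9) = 1 − P(N ≤ 8) = 1 − Σ_{j=0}^{8} e^(−μ) μ^j/j! ≈ 0.2204.

0.2204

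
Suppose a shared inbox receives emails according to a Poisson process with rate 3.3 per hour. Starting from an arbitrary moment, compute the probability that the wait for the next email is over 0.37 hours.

The wait for the next event is exponential with rate λ = 3.3 per hour.
P(T > 0.37) = e^(−λt) = e^(−3.3 × 0.37) = e^(−1.221) ≈ 0.2949.

0.2949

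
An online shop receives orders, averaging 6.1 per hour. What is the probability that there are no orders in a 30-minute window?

0.0474

Over the interval, μ = 6.1 × 0.5 = 3.05 (a 30-minute window = 0.5 hours).
P(N = 0) = e^(−μ) μ^0/0! = e^(−3.05) · 3.05^0/1 ≈ 0.0474.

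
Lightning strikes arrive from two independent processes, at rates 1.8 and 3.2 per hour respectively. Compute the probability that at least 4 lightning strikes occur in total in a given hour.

0.7350

Independent Poisson processes superpose: combined rate λ = 1.8 + 3.2 = 5 per hour.
So μ = 5.
P(N ≥ 4) = 1 − P(N ≤ 3) ≈ 0.7350.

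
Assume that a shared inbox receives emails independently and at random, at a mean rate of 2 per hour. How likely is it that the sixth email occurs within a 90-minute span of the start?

Over the interval, μ = 2 × 1.5 = 3 (a 90-minute span = 1.5 hours).
The sixth arrival falls in the interval iff at least 6 events occur there: P(S_6 ≤ t) = P(N ≥ 6) = 1 − P(N ≤ 5) ≈ 0.0839.

0.0839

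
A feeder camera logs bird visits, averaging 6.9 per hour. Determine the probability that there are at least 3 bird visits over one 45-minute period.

0.8893

Over the interval, μ = 6.9 × 0.75 = 5.175 (a 45-minute period = 0.75 hours).
P(N ≥ 3) = 1 − P(N ≤ 2) = 1 − Σ_{j=0}^{2} e^(−μ) μ^j/j! ≈ 0.8893.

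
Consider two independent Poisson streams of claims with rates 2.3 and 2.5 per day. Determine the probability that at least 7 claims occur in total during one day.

0.2092

Independent Poisson processes superpose: combined rate λ = 2.3 + 2.5 = 4.8 per day.
So μ = 4.8.
P(N ≥ 7) = 1 − P(N ≤ 6) ≈ 0.2092.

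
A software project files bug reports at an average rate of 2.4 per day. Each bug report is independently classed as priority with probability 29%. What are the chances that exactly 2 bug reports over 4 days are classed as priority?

0.2395

Thinning: the bug reports that are classed as priority themselves form a Poisson process with rate 0.29 × 2.4 = 0.696 per day.
Over the interval, μ = 0.696 × 4 = 2.784 (4 days).
P(N = 2) = e^(−2.784) · 2.784^2/2! ≈ 0.2395.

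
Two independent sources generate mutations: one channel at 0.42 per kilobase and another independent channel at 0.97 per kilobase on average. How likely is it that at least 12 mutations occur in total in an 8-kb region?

Independent Poisson processes superpose: combined rate λ = 0.42 + 0.97 = 1.39 per kilobase.
Over the interval, μ = 1.39 × 8 = 11.12 (an 8-kb region = 8 kilobases).
P(N ≥ 12) = 1 − P(N ≤ 11) ≈ 0.4351.

0.4351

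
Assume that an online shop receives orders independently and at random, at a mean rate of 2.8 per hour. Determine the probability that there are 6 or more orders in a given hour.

0.0651

With mean μ = 2.8 per hour,
P(N ≥ 6) = 1 − P(N ≤ 5) = 1 − Σ_{j=0}^{5} e^(−μ) μ^j/j! ≈ 0.0651.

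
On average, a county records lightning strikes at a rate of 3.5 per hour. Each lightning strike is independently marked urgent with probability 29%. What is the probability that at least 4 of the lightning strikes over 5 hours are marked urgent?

0.7453

Thinning: the lightning strikes that are marked urgent themselves form a Poisson process with rate 0.29 × 3.5 = 1.015 per hour.
Over the interval, μ = 1.015 × 5 = 5.075 (5 hours).
P(N ≥ 4) = 1 − P(N ≤ 3) ≈ 0.7453.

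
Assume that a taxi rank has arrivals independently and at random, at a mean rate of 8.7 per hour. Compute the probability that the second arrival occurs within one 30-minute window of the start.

Over the interval, μ = 8.7 × 0.5 = 4.35 (a 30-minute window = 0.5 hours).
The second arrival falls in the interval iff at least 2 events occur there: P(S_2 ≤ t) = P(N ≥ 2) = 1 − P(N ≤ 1) ≈ 0.9309.

0.9309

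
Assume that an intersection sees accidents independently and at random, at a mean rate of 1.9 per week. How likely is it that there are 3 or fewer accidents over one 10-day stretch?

Over the interval, μ = 1.9 × 10/7 ≈ 2.71429 (a 10-day stretch = 10/7 weeks).
P(N ≤ 3) = Σ_{j=0}^{3} e^(−μ) μ^j/j! ≈ 0.7109.

0.7109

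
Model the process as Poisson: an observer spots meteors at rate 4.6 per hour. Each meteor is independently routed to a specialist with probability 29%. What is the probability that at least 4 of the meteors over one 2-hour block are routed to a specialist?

Thinning: the meteors that are routed to a specialist themselves form a Poisson process with rate 0.29 × 4.6 = 1.334 per hour.
Over the interval, μ = 1.334 × 2 = 2.668 (a 2-hour block = 2 hours).
P(N ≥ 4) = 1 − P(N ≤ 3) ≈ 0.2789.

0.2789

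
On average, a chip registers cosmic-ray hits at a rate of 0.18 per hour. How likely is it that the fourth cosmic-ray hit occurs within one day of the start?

0.6264

Over the interval, μ = 0.18 × 24 = 4.32 (a day = 24 hours).
The fourth arrival falls in the interval iff at least 4 events occur there: P(S_4 ≤ t) = P(N ≥ 4) = 1 − P(N ≤ 3) ≈ 0.6264.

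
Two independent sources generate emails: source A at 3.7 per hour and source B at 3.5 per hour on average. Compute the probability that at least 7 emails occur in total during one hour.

Independent Poisson processes superpose: combined rate λ = 3.7 + 3.5 = 7.2 per hour.
So μ = 7.2.
P(N ≥ 7) = 1 − P(N ≤ 6) ≈ 0.5796.

0.5796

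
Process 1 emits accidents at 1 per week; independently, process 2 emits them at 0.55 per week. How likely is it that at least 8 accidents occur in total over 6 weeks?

0.7100

Independent Poisson processes superpose: combined rate λ = 1 + 0.55 = 1.55 per week.
Over the interval, μ = 1.55 × 6 = 9.3 (6 weeks).
P(N ≥ 8) = 1 − P(N ≤ 7) ≈ 0.7100.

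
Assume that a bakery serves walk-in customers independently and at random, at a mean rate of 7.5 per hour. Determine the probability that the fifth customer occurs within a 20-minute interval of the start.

0.1088

Over the interval, μ = 7.5 × 1/3 = 2.5 (a 20-minute interval = 1/3 hours).
The fifth arrival falls in the interval iff at least 5 events occur there: P(S_5 ≤ t) = P(N ≥ 5) = 1 − P(N ≤ 4) ≈ 0.1088.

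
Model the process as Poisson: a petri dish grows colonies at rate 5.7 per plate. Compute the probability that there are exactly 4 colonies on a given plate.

With mean μ = 5.7 per plate,
P(N = 4) = e^(−μ) μ^4/4! = e^(−5.7) · 5.7^4/24 ≈ 0.1472.

0.1472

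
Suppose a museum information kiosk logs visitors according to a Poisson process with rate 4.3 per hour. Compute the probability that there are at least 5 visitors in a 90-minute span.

Over the interval, μ = 4.3 × 1.5 = 6.45 (a 90-minute span = 1.5 hours).
P(N ≥ 5) = 1 − P(N ≤ 4) = 1 − Σ_{j=0}^{4} e^(−μ) μ^j/j! ≈ 0.7707.

0.7707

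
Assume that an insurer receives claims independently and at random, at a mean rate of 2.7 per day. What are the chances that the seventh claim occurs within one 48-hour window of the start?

0.2983

Over the interval, μ = 2.7 × 2 = 5.4 (a 48-hour window = 2 days).
The seventh arrival falls in the interval iff at least 7 events occur there: P(S_7 ≤ t) = P(N ≥ 7) = 1 − P(N ≤ 6) ≈ 0.2983.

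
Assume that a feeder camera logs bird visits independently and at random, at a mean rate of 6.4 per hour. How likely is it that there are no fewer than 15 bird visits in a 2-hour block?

Over the interval, μ = 6.4 × 2 = 12.8 (a 2-hour block = 2 hours).
P(N ≥ 15) = 1 − P(N ≤ 14) = 1 − Σ_{j=0}^{14} e^(−μ) μ^j/j! ≈ 0.3046.

0.3046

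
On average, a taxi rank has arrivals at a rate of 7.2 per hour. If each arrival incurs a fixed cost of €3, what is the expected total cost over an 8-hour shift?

E[N] = 7.2 × 8 = 57.6 (an 8-hour shift = 8 hours); E[cost] = 57.6 × €3 = €172.8.

€172.8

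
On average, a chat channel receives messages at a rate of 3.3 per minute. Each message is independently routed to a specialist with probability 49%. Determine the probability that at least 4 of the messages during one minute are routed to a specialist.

0.0812

Thinning: the messages that are routed to a specialist themselves form a Poisson process with rate 0.49 × 3.3 = 1.617 per minute.
So μ = 1.617.
P(N ≥ 4) = 1 − P(N ≤ 3) ≈ 0.0812.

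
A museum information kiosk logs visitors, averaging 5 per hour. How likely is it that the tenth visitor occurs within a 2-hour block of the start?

0.5421

Over the interval, μ = 5 × 2 = 10 (a 2-hour block = 2 hours).
The tenth arrival falls in the interval iff at least 10 events occur there: P(S_10 ≤ t) = P(N ≥ 10) = 1 − P(N ≤ 9) ≈ 0.5421.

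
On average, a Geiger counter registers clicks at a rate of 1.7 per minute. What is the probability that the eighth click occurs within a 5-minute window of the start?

Over the interval, μ = 1.7 × 5 = 8.5 (a 5-minute window = 5 minutes).
The eighth arrival falls in the interval iff at least 8 events occur there: P(S_8 ≤ t) = P(N ≥ 8) = 1 − P(N ≤ 7) ≈ 0.6144.

0.6144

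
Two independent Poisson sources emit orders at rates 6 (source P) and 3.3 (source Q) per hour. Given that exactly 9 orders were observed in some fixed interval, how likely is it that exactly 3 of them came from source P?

0.0450

Given the total, each event is independently from source P with probability p = λ_P/(λ_P+λ_Q) = 6/9.3 ≈ 0.6452.
So K ~ Binomial(9, 6/9.3): P(K = 3) = C(9,3) · (6/9.3)^3 · (3.3/9.3)^6 ≈ 0.0450.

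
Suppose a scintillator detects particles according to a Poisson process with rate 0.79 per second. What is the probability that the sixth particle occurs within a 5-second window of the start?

Over the interval, μ = 0.79 × 5 = 3.95 (a 5-second window = 5 seconds).
The sixth arrival falls in the interval iff at least 6 events occur there: P(S_6 ≤ t) = P(N ≥ 6) = 1 − P(N ≤ 5) ≈ 0.2071.

0.2071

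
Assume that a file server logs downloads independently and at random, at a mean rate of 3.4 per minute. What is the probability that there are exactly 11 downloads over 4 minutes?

Over the interval, μ = 3.4 × 4 = 13.6 (4 minutes).
P(N = 11) = e^(−μ) μ^11/11! = e^(−13.6) · 13.6^11/39916800 ≈ 0.0915.

0.0915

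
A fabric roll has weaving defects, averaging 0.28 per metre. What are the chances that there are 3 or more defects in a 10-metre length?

0.5305

Over the interval, μ = 0.28 × 10 = 2.8 (a 10-metre length = 10 metres).
P(N ≥ 3) = 1 − P(N ≤ 2) = 1 − Σ_{j=0}^{2} e^(−μ) μ^j/j! ≈ 0.5305.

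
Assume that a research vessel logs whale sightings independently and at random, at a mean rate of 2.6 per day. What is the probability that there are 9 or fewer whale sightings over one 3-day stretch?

0.7411

Over the interval, μ = 2.6 × 3 = 7.8 (a 3-day stretch = 3 days).
P(N ≤ 9) = Σ_{j=0}^{9} e^(−μ) μ^j/j! ≈ 0.7411.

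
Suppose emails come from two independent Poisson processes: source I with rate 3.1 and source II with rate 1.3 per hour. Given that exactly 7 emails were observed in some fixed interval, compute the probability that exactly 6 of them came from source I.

0.2530

Given the total, each event is independently from source I with probability p = λ_I/(λ_I+λ_II) = 3.1/4.4 ≈ 0.7045.
So K ~ Binomial(7, 3.1/4.4): P(K = 6) = C(7,6) · (3.1/4.4)^6 · (1.3/4.4)^1 ≈ 0.2530.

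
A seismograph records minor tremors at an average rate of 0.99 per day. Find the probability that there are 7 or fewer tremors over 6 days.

Over the interval, μ = 0.99 × 6 = 5.94 (6 days).
P(N ≤ 7) = Σ_{j=0}^{7} e^(−μ) μ^j/j! ≈ 0.7522.

0.7522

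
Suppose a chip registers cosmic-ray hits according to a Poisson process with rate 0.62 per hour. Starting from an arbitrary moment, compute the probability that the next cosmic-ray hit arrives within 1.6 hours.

Inter-arrival times are exponential with rate λ = 0.62 per hour.
P(T ≤ 1.6) = 1 − e^(−λt) = 1 − e^(−0.62 × 1.6) = 1 − e^(−0.992) ≈ 0.6292.

0.6292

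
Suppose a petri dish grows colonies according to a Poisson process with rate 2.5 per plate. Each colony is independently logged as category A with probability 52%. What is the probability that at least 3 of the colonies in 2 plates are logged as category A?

Thinning: the colonies that are logged as category A themselves form a Poisson process with rate 0.52 × 2.5 = 1.3 per plate.
Over the interval, μ = 1.3 × 2 = 2.6 (2 plates).
P(N ≥ 3) = 1 − P(N ≤ 2) ≈ 0.4816.

0.4816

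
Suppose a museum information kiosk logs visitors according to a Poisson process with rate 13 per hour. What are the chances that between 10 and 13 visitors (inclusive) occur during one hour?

0.4072

With mean μ = 13 per hour,
P(10 ≤ N ≤ 13) = Σ_{j=10}^{13} e^(−13) · 13^j/j! ≈ 0.4072.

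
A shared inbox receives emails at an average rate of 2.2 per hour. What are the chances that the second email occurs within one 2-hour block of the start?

0.9337

Over the interval, μ = 2.2 × 2 = 4.4 (a 2-hour block = 2 hours).
The second arrival falls in the interval iff at least 2 events occur there: P(S_2 ≤ t) = P(N ≥ 2) = 1 − P(N ≤ 1) ≈ 0.9337.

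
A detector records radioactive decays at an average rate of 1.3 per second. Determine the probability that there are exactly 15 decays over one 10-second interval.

0.0885

Over the interval, μ = 1.3 × 10 = 13 (a 10-second interval = 10 seconds).
P(N = 15) = e^(−μ) μ^15/15! = e^(−13) · 13^15/1307674368000 ≈ 0.0885.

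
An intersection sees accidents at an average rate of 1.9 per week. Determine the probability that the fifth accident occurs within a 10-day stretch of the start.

0.1392

Over the interval, μ = 1.9 × 10/7 ≈ 2.71429 (a 10-day stretch = 10/7 weeks).
The fifth arrival falls in the interval iff at least 5 events occur there: P(S_5 ≤ t) = P(N ≥ 5) = 1 − P(N ≤ 4) ≈ 0.1392.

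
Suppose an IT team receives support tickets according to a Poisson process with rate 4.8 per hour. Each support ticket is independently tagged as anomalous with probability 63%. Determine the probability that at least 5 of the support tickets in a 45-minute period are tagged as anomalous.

Thinning: the support tickets that are tagged as anomalous themselves form a Poisson process with rate 0.63 × 4.8 = 3.024 per hour.
Over the interval, μ = 3.024 × 0.75 = 2.268 (a 45-minute period = 0.75 hours).
P(N ≥ 5) = 1 − P(N ≤ 4) ≈ 0.0801.

0.0801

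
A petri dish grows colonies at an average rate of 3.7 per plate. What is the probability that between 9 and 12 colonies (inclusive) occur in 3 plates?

Over the interval, μ = 3.7 × 3 = 11.1 (3 plates).
P(9 ≤ N ≤ 12) = Σ_{j=9}^{12} e^(−11.1) · 11.1^j/j! ≈ 0.4545.

0.4545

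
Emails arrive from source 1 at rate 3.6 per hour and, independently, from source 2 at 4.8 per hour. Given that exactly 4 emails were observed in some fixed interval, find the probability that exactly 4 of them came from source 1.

0.0337

Given the total, each event is independently from source 1 with probability p = λ_1/(λ_1+λ_2) = 3.6/8.4 ≈ 0.4286.
So K ~ Binomial(4, 3.6/8.4): P(K = 4) = C(4,4) · (3.6/8.4)^4 · (4.8/8.4)^0 ≈ 0.0337.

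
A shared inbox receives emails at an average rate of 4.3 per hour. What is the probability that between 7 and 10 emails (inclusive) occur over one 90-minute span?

0.4015

Over the interval, μ = 4.3 × 1.5 = 6.45 (a 90-minute span = 1.5 hours).
P(7 ≤ N ≤ 10) = Σ_{j=7}^{10} e^(−6.45) · 6.45^j/j! ≈ 0.4015.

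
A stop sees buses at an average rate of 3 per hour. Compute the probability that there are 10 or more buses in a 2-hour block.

0.0839

Over the interval, μ = 3 × 2 = 6 (a 2-hour block = 2 hours).
P(N ≥ 10) = 1 − P(N ≤ 9) = 1 − Σ_{j=0}^{9} e^(−μ) μ^j/j! ≈ 0.0839.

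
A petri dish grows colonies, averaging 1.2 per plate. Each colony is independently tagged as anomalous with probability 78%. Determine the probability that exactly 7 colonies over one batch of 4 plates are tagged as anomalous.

0.0484

Thinning: the colonies that are tagged as anomalous themselves form a Poisson process with rate 0.78 × 1.2 = 0.936 per plate.
Over the interval, μ = 0.936 × 4 = 3.744 (a batch of 4 plates = 4 plates).
P(N = 7) = e^(−3.744) · 3.744^7/7! ≈ 0.0484.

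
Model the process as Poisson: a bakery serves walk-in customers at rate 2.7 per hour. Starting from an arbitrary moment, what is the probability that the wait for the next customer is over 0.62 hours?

The wait for the next event is exponential with rate λ = 2.7 per hour.
P(T > 0.62) = e^(−λt) = e^(−2.7 × 0.62) = e^(−1.674) ≈ 0.1875.

0.1875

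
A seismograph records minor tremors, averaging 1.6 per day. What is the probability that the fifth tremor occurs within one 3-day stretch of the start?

Over the interval, μ = 1.6 × 3 = 4.8 (a 3-day stretch = 3 days).
The fifth arrival falls in the interval iff at least 5 events occur there: P(S_5 ≤ t) = P(N ≥ 5) = 1 − P(N ≤ 4) ≈ 0.5237.

0.5237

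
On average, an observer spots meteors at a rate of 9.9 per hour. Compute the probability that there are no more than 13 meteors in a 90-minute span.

Over the interval, μ = 9.9 × 1.5 = 14.85 (a 90-minute span = 1.5 hours).
P(N ≤ 13) = Σ_{j=0}^{13} e^(−μ) μ^j/j! ≈ 0.3777.

0.3777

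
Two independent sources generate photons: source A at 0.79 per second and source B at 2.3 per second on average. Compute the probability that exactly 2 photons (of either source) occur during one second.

Independent Poisson processes superpose: combined rate λ = 0.79 + 2.3 = 3.09 per second.
So μ = 3.09.
P(N = 2) = e^(−3.09) · 3.09^2/2! ≈ 0.2172.

0.2172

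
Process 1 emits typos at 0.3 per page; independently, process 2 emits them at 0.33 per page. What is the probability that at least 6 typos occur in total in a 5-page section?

0.0998

Independent Poisson processes superpose: combined rate λ = 0.3 + 0.33 = 0.63 per page.
Over the interval, μ = 0.63 × 5 = 3.15 (a 5-page section = 5 pages).
P(N ≥ 6) = 1 − P(N ≤ 5) ≈ 0.0998.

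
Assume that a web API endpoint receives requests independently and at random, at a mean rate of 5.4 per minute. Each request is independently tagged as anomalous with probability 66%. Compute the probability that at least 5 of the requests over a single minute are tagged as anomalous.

0.2867

Thinning: the requests that are tagged as anomalous themselves form a Poisson process with rate 0.66 × 5.4 = 3.564 per minute.
So μ = 3.564.
P(N ≥ 5) = 1 − P(N ≤ 4) ≈ 0.2867.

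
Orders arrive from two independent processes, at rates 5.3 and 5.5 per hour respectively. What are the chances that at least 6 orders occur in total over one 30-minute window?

0.4539

Independent Poisson processes superpose: combined rate λ = 5.3 + 5.5 = 10.8 per hour.
Over the interval, μ = 10.8 × 0.5 = 5.4 (a 30-minute window = 0.5 hours).
P(N ≥ 6) = 1 − P(N ≤ 5) ≈ 0.4539.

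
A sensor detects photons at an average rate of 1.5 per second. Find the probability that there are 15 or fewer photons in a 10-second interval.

0.5681

Over the interval, μ = 1.5 × 10 = 15 (a 10-second interval = 10 seconds).
P(N ≤ 15) = Σ_{j=0}^{15} e^(−μ) μ^j/j! ≈ 0.5681.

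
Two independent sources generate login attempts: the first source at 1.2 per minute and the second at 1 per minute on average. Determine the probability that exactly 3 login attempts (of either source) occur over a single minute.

0.1966

Independent Poisson processes superpose: combined rate λ = 1.2 + 1 = 2.2 per minute.
So μ = 2.2.
P(N = 3) = e^(−2.2) · 2.2^3/3! ≈ 0.1966.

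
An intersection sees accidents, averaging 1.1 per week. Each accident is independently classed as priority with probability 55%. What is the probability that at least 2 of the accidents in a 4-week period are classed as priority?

Thinning: the accidents that are classed as priority themselves form a Poisson process with rate 0.55 × 1.1 = 0.605 per week.
Over the interval, μ = 0.605 × 4 = 2.42 (a 4-week period = 4 weeks).
P(N ≥ 2) = 1 − P(N ≤ 1) ≈ 0.6959.

0.6959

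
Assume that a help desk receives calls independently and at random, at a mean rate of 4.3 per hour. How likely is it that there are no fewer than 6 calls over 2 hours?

0.8578

Over the interval, μ = 4.3 × 2 = 8.6 (2 hours).
P(N ≥ 6) = 1 − P(N ≤ 5) = 1 − Σ_{j=0}^{5} e^(−μ) μ^j/j! ≈ 0.8578.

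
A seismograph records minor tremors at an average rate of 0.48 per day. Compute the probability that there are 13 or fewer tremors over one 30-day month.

0.4227

Over the interval, μ = 0.48 × 30 = 14.4 (a 30-day month = 30 days).
P(N ≤ 13) = Σ_{j=0}^{13} e^(−μ) μ^j/j! ≈ 0.4227.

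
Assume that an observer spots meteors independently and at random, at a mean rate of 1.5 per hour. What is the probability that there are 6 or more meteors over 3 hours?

0.2971

Over the interval, μ = 1.5 × 3 = 4.5 (3 hours).
P(N ≥ 6) = 1 − P(N ≤ 5) = 1 − Σ_{j=0}^{5} e^(−μ) μ^j/j! ≈ 0.2971.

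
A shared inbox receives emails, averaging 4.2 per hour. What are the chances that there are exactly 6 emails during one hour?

With mean μ = 4.2 per hour,
P(N = 6) = e^(−μ) μ^6/6! = e^(−4.2) · 4.2^6/720 ≈ 0.1143.

0.1143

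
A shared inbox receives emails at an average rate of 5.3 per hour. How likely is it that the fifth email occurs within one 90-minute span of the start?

Over the interval, μ = 5.3 × 1.5 = 7.95 (a 90-minute span = 1.5 hours).
The fifth arrival falls in the interval iff at least 5 events occur there: P(S_5 ≤ t) = P(N ≥ 5) = 1 − P(N ≤ 4) ≈ 0.8975.

0.8975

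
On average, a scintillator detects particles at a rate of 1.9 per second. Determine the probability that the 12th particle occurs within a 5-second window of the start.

Over the interval, μ = 1.9 × 5 = 9.5 (a 5-second window = 5 seconds).
The 12th arrival falls in the interval iff at least 12 events occur there: P(S_12 ≤ t) = P(N ≥ 12) = 1 − P(N ≤ 11) ≈ 0.2480.

0.2480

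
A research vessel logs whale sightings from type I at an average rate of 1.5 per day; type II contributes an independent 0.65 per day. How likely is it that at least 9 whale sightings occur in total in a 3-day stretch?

Independent Poisson processes superpose: combined rate λ = 1.5 + 0.65 = 2.15 per day.
Over the interval, μ = 2.15 × 3 = 6.45 (a 3-day stretch = 3 days).
P(N ≥ 9) = 1 − P(N ≤ 8) ≈ 0.2025.

0.2025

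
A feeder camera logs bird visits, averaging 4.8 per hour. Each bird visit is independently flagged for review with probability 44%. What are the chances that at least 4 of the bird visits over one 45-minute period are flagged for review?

Thinning: the bird visits that are flagged for review themselves form a Poisson process with rate 0.44 × 4.8 = 2.112 per hour.
Over the interval, μ = 2.112 × 0.75 = 1.584 (a 45-minute period = 0.75 hours).
P(N ≥ 4) = 1 − P(N ≤ 3) ≈ 0.0766.

0.0766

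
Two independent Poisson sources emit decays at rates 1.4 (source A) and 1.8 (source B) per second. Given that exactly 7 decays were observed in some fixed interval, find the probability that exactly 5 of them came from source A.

Given the total, each event is independently from source A with probability p = λ_A/(λ_A+λ_B) = 1.4/3.2 = 0.4375.
So K ~ Binomial(7, 1.4/3.2): P(K = 5) = C(7,5) · (1.4/3.2)^5 · (1.8/3.2)^2 ≈ 0.1065.

0.1065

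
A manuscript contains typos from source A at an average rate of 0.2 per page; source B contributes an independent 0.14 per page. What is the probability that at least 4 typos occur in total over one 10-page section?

Independent Poisson processes superpose: combined rate λ = 0.2 + 0.14 = 0.34 per page.
Over the interval, μ = 0.34 × 10 = 3.4 (a 10-page section = 10 pages).
P(N ≥ 4) = 1 − P(N ≤ 3) ≈ 0.4416.

0.4416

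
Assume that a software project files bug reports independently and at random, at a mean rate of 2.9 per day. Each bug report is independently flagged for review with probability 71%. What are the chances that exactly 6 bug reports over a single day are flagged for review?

0.0135

Thinning: the bug reports that are flagged for review themselves form a Poisson process with rate 0.71 × 2.9 = 2.059 per day.
So μ = 2.059.
P(N = 6) = e^(−2.059) · 2.059^6/6! ≈ 0.0135.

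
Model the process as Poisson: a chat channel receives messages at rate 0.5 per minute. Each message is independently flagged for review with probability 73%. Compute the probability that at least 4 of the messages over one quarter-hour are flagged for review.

Thinning: the messages that are flagged for review themselves form a Poisson process with rate 0.73 × 0.5 = 0.365 per minute.
Over the interval, μ = 0.365 × 15 = 5.475 (a quarter-hour = 15 minutes).
P(N ≥ 4) = 1 − P(N ≤ 3) ≈ 0.7955.

0.7955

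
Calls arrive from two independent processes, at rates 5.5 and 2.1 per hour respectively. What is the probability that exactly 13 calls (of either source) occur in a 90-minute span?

Independent Poisson processes superpose: combined rate λ = 5.5 + 2.1 = 7.6 per hour.
Over the interval, μ = 7.6 × 1.5 = 11.4 (a 90-minute span = 1.5 hours).
P(N = 13) = e^(−11.4) · 11.4^13/13! ≈ 0.0987.

0.0987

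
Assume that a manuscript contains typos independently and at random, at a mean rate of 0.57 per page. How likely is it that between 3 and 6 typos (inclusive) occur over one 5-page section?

Over the interval, μ = 0.57 × 5 = 2.85 (a 5-page section = 5 pages).
P(3 ≤ N ≤ 6) = Σ_{j=3}^{6} e^(−2.85) · 2.85^j/j! ≈ 0.5159.

0.5159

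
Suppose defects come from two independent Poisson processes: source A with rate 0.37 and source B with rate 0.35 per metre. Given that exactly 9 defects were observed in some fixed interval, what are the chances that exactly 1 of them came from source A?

Given the total, each event is independently from source A with probability p = λ_A/(λ_A+λ_B) = 0.37/0.72 ≈ 0.5139.
So K ~ Binomial(9, 0.37/0.72): P(K = 1) = C(9,1) · (0.37/0.72)^1 · (0.35/0.72)^8 ≈ 0.0144.

0.0144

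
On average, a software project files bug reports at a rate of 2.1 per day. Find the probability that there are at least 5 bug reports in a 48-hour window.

Over the interval, μ = 2.1 × 2 = 4.2 (a 48-hour window = 2 days).
P(N ≥ 5) = 1 − P(N ≤ 4) = 1 − Σ_{j=0}^{4} e^(−μ) μ^j/j! ≈ 0.4102.

0.4102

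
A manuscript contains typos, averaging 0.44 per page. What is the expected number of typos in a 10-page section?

4.4

E[N] = λt = 0.44 × 10 = 4.4 (a 10-page section = 10 pages).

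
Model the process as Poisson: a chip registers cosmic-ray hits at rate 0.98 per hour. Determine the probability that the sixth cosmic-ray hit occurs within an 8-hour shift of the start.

Over the interval, μ = 0.98 × 8 = 7.84 (an 8-hour shift = 8 hours).
The sixth arrival falls in the interval iff at least 6 events occur there: P(S_6 ≤ t) = P(N ≥ 6) = 1 − P(N ≤ 5) ≈ 0.7937.

0.7937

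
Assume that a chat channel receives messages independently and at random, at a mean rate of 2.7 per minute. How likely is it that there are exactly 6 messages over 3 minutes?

Over the interval, μ = 2.7 × 3 = 8.1 (3 minutes).
P(N = 6) = e^(−μ) μ^6/6! = e^(−8.1) · 8.1^6/720 ≈ 0.1191.

0.1191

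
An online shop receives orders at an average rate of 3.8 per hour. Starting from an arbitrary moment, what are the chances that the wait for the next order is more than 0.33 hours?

The wait for the next event is exponential with rate λ = 3.8 per hour.
P(T > 0.33) = e^(−λt) = e^(−3.8 × 0.33) = e^(−1.254) ≈ 0.2854.

0.2854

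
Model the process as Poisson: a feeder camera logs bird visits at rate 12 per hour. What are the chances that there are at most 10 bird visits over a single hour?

With mean μ = 12 per hour,
P(N ≤ 10) = Σ_{j=0}^{10} e^(−μ) μ^j/j! ≈ 0.3472.

0.3472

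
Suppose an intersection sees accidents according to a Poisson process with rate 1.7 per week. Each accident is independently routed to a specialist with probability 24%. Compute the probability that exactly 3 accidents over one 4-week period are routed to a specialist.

0.1417

Thinning: the accidents that are routed to a specialist themselves form a Poisson process with rate 0.24 × 1.7 = 0.408 per week.
Over the interval, μ = 0.408 × 4 = 1.632 (a 4-week period = 4 weeks).
P(N = 3) = e^(−1.632) · 1.632^3/3! ≈ 0.1417.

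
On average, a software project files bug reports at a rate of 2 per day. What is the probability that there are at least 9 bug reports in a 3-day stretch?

0.1528

Over the interval, μ = 2 × 3 = 6 (a 3-day stretch = 3 days).
P(N ≥ 9) = 1 − P(N ≤ 8) = 1 − Σ_{j=0}^{8} e^(−μ) μ^j/j! ≈ 0.1528.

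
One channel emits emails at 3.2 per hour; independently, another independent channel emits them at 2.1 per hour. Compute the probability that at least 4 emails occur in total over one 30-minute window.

Independent Poisson processes superpose: combined rate λ = 3.2 + 2.1 = 5.3 per hour.
Over the interval, μ = 5.3 × 0.5 = 2.65 (a 30-minute window = 0.5 hours).
P(N ≥ 4) = 1 − P(N ≤ 3) ≈ 0.2749.

0.2749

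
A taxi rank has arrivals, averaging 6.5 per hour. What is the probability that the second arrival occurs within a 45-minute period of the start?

Over the interval, μ = 6.5 × 0.75 = 4.875 (a 45-minute period = 0.75 hours).
The second arrival falls in the interval iff at least 2 events occur there: P(S_2 ≤ t) = P(N ≥ 2) = 1 − P(N ≤ 1) ≈ 0.9551.

0.9551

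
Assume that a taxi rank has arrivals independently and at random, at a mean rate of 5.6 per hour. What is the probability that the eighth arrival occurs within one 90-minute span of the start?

Over the interval, μ = 5.6 × 1.5 = 8.4 (a 90-minute span = 1.5 hours).
The eighth arrival falls in the interval iff at least 8 events occur there: P(S_8 ≤ t) = P(N ≥ 8) = 1 − P(N ≤ 7) ≈ 0.6013.

0.6013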